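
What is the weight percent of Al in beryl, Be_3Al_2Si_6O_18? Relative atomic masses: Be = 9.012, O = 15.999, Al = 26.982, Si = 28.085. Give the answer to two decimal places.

M(Be_3Al_2Si_6O_18) = 537.492 g/mol.
Al contributes 2 × 26.982 = 53.964 g per mole.
53.964/537.492 = 0.1004 → 10.04%.

10.04 mass %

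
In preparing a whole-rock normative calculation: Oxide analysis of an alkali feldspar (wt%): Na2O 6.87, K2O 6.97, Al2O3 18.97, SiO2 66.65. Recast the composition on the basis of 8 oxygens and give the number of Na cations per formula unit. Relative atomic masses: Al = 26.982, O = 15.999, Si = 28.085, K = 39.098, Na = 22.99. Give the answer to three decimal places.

6.87 wt% Na2O ÷ 61.979 g/mol = 0.11084 mol, giving 0.22168 Na and 0.11084 O.
6.97 wt% K2O ÷ 94.195 g/mol = 0.07400 mol, giving 0.14800 K and 0.07400 O.
18.97 wt% Al2O3 ÷ 101.961 g/mol = 0.18605 mol, giving 0.37210 Al and 0.55815 O.
66.65 wt% SiO2 ÷ 60.083 g/mol = 1.10930 mol, giving 1.10930 Si and 2.21860 O.
Oxygen sums to 2.96159; scaling by 8/2.96159 = 2.70125 puts the formula on 8 O.
Na: 0.22168 × 2.70125 = 0.599 atoms per formula unit.

0.599 Na apfu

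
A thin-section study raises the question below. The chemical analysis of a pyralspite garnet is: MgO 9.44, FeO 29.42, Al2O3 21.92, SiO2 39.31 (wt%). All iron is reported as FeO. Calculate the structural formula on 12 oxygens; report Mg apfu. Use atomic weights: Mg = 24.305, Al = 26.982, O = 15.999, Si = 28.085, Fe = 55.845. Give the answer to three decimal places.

1.082 Mg apfu

9.44 wt% MgO ÷ 40.304 g/mol = 0.23422 mol, giving 0.23422 Mg and 0.23422 O.
29.42 wt% FeO ÷ 71.844 g/mol = 0.40950 mol, giving 0.40950 Fe and 0.40950 O.
21.92 wt% Al2O3 ÷ 101.961 g/mol = 0.21498 mol, giving 0.42996 Al and 0.64494 O.
39.31 wt% SiO2 ÷ 60.083 g/mol = 0.65426 mol, giving 0.65426 Si and 1.30852 O.
Oxygen sums to 2.59718; scaling by 12/2.59718 = 4.62040 puts the formula on 12 O.
Mg: 0.23422 × 4.62040 = 1.082 atoms per formula unit.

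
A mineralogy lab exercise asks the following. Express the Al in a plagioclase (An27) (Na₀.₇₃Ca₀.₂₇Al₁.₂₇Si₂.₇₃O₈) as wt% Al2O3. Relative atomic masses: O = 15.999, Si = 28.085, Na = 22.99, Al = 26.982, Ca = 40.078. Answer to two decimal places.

24.29 wt%

Formula mass = 266.535 g/mol.
1.27 Al → 0.6350 mol Al2O3 per formula unit; M(Al2O3) = 101.961, so Al2O3 mass = 64.745 g.
64.745/266.535 × 100 = 24.29 wt%.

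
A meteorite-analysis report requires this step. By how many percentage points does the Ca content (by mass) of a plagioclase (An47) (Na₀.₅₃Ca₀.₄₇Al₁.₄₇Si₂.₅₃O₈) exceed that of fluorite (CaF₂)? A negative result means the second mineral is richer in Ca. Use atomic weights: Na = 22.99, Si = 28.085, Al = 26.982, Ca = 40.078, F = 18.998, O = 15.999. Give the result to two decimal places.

-44.35 percentage points

Ca in Na₀.₅₃Ca₀.₄₇Al₁.₄₇Si₂.₅₃O₈: molar mass 269.732 g/mol; 0.47×40.078 = 18.837 g → 6.98 wt%.
Ca in CaF₂: molar mass 78.074 g/mol; 1×40.078 = 40.078 g → 51.33 wt%.
Difference = 6.98 − 51.33 = -44.35 percentage points.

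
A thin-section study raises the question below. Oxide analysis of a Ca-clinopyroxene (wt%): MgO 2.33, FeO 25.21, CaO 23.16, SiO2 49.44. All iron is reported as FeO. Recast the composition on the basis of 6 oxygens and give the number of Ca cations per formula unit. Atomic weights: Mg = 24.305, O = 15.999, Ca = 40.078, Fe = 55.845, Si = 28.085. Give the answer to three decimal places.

1.004 Ca apfu

MgO: 2.33/40.304 = 0.05781 mol → 0.05781 mol Mg, 0.05781 mol O.
FeO: 25.21/71.844 = 0.35090 mol → 0.35090 mol Fe, 0.35090 mol O.
CaO: 23.16/56.077 = 0.41300 mol → 0.41300 mol Ca, 0.41300 mol O.
SiO2: 49.44/60.083 = 0.82286 mol → 0.82286 mol Si, 1.64572 mol O.
Total oxygen = 2.46743 mol. Normalization factor = 6/2.46743 = 2.43168.
Ca per 6 O = 0.41300 × 2.43168 = 1.004.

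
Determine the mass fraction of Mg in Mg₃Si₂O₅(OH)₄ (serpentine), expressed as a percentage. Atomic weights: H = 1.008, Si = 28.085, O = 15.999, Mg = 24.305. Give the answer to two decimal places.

Formula mass = 3*24.305 + 2*28.085 + 9*15.999 + 4*1.008 = 277.108 g/mol, of which 72.915 g is Mg.
So Mg makes up 72.915/277.108 = 0.2631 of the mass, i.e. 26.31%.

26.31 wt%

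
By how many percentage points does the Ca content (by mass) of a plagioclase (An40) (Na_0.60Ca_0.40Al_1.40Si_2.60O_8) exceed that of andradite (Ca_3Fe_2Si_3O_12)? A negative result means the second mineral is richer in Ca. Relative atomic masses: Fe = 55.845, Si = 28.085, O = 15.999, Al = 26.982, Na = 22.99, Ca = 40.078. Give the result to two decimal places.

-17.69 percentage points

First mineral: 16.031 g Ca in 268.613 g formula = 5.97 wt% Ca.
Second mineral: 120.234 g Ca in 508.167 g formula = 23.66 wt% Ca.
5.97% − 23.66% gives a difference of -17.69 percentage points.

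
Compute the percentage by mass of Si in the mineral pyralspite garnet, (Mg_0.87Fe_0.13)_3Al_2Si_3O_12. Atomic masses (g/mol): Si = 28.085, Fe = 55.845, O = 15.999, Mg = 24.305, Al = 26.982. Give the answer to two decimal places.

M((Mg_0.87Fe_0.13)_3Al_2Si_3O_12) = 415.423 g/mol.
Si contributes 3 × 28.085 = 84.255 g per mole.
84.255/415.423 = 0.2028 → 20.28%.

20.28 weight percent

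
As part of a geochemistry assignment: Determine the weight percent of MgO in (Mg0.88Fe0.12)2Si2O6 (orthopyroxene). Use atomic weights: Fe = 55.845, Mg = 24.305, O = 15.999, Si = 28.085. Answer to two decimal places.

Formula mass = 208.344 g/mol.
1.76 Mg → 1.7600 mol MgO per formula unit; M(MgO) = 40.304, so MgO mass = 70.935 g.
70.935/208.344 × 100 = 34.05 wt%.

34.05 wt%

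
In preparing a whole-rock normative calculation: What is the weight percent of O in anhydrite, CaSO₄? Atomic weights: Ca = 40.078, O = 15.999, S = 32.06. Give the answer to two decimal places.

Formula mass = 1·40.078 + 1·32.06 + 4·15.999 = 136.134 g/mol, of which 63.996 g is O.
So O makes up 63.996/136.134 = 0.4701 of the mass, i.e. 47.01%.

47.01 weight percent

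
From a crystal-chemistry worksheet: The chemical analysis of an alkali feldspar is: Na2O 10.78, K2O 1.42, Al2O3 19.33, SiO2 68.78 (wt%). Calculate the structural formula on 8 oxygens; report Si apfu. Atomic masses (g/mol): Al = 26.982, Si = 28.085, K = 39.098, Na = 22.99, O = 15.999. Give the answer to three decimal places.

3.005 Si apfu

Na2O: 10.78/61.979 = 0.17393 mol → 0.34786 mol Na, 0.17393 mol O.
K2O: 1.42/94.195 = 0.01508 mol → 0.03016 mol K, 0.01508 mol O.
Al2O3: 19.33/101.961 = 0.18958 mol → 0.37916 mol Al, 0.56874 mol O.
SiO2: 68.78/60.083 = 1.14475 mol → 1.14475 mol Si, 2.28950 mol O.
Total oxygen = 3.04725 mol. Normalization factor = 8/3.04725 = 2.62532.
Si per 8 O = 1.14475 × 2.62532 = 3.005.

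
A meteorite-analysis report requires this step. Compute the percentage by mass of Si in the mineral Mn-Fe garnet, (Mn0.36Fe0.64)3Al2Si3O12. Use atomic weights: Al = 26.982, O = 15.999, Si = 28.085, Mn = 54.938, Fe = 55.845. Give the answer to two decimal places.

16.96 mass %

Molar mass of (Mn0.36Fe0.64)3Al2Si3O12: 1.08×54.938 + 1.92×55.845 + 2×26.982 + 3×28.085 + 12×15.999 = 496.762 g/mol.
Mass of Si per formula unit: 3 × 28.085 = 84.255 g.
Weight fraction Si = 84.255 / 496.762 = 0.1696.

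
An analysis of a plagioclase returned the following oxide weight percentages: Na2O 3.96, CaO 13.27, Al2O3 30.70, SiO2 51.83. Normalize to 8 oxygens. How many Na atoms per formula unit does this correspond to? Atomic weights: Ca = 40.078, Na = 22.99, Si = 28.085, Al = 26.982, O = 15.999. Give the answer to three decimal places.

Na2O (M=61.979): mol = 0.06389; Na = 0.12778, O = 0.06389.
CaO (M=56.077): mol = 0.23664; Ca = 0.23664, O = 0.23664.
Al2O3 (M=101.961): mol = 0.30110; Al = 0.60220, O = 0.90330.
SiO2 (M=60.083): mol = 0.86264; Si = 0.86264, O = 1.72528.
ΣO = 2.92911; factor = 8/ΣO = 2.73121.
Na apfu = 0.12778 × 2.73121 = 0.349.

0.349 Na apfu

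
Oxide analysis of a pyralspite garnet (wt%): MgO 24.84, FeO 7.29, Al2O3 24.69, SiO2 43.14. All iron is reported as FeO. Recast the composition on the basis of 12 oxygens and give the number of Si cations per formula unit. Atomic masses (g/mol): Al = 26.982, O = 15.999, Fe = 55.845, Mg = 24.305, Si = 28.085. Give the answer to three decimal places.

24.84 wt% MgO ÷ 40.304 g/mol = 0.61632 mol, giving 0.61632 Mg and 0.61632 O.
7.29 wt% FeO ÷ 71.844 g/mol = 0.10147 mol, giving 0.10147 Fe and 0.10147 O.
24.69 wt% Al2O3 ÷ 101.961 g/mol = 0.24215 mol, giving 0.48430 Al and 0.72645 O.
43.14 wt% SiO2 ÷ 60.083 g/mol = 0.71801 mol, giving 0.71801 Si and 1.43602 O.
Oxygen sums to 2.88026; scaling by 12/2.88026 = 4.16629 puts the formula on 12 O.
Si: 0.71801 × 4.16629 = 2.991 atoms per formula unit.

2.991 Si apfu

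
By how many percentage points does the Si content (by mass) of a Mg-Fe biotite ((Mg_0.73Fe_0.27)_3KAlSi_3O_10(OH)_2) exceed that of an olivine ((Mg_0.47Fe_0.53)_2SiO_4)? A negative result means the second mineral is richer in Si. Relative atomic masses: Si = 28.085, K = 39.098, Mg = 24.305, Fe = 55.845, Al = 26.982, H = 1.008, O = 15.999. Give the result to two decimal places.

M((Mg_0.73Fe_0.27)_3KAlSi_3O_10(OH)_2) = 442.801 g/mol, so wt% Si = 84.255/442.801 × 100 = 19.03%.
M((Mg_0.47Fe_0.53)_2SiO_4) = 174.123 g/mol, so wt% Si = 28.085/174.123 × 100 = 16.13%.
19.03 − 16.13 = 2.90 pp.

2.90 percentage points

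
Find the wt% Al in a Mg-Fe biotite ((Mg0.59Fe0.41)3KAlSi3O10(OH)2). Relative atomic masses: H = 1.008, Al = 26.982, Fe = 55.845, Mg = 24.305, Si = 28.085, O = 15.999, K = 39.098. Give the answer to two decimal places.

Molar mass of (Mg0.59Fe0.41)3KAlSi3O10(OH)2: 1.77*24.305 + 1.23*55.845 + 1*39.098 + 1*26.982 + 3*28.085 + 12*15.999 + 2*1.008 = 456.048 g/mol.
Mass of Al per formula unit: 1 × 26.982 = 26.982 g.
Weight fraction Al = 26.982 / 456.048 = 0.0592.

5.92 mass %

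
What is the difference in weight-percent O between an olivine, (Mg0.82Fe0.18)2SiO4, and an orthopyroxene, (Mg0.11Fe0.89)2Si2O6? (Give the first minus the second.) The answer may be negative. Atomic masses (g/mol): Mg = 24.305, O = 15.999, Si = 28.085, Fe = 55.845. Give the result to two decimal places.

4.73 percentage points

O in (Mg0.82Fe0.18)2SiO4: molar mass 152.045 g/mol; 4×15.999 = 63.996 g → 42.09 wt%.
O in (Mg0.11Fe0.89)2Si2O6: molar mass 256.915 g/mol; 6×15.999 = 95.994 g → 37.36 wt%.
Difference = 42.09 − 37.36 = 4.73 percentage points.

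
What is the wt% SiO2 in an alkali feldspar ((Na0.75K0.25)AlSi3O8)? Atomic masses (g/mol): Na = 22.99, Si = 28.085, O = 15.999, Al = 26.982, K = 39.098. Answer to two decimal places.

Formula mass = 266.246 g/mol.
3 Si → 3.0000 mol SiO2 per formula unit; M(SiO2) = 60.083, so SiO2 mass = 180.249 g.
180.249/266.246 × 100 = 67.70 wt%.

67.70 wt%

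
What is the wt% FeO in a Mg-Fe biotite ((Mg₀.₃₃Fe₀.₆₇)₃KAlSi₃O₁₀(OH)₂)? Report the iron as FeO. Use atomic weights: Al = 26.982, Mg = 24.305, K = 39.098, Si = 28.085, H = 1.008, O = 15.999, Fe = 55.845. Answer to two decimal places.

30.04 wt%

Formula mass = 480.649 g/mol.
2.01 Fe → 2.0100 mol FeO per formula unit; M(FeO) = 71.844, so FeO mass = 144.406 g.
144.406/480.649 × 100 = 30.04 wt%.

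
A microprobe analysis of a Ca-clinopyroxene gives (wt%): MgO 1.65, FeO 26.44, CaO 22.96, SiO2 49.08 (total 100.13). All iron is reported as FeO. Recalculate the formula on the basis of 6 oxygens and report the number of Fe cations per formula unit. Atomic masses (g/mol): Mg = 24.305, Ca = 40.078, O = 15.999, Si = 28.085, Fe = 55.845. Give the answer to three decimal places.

0.900 Fe apfu

MgO: 1.65/40.304 = 0.04094 mol → 0.04094 mol Mg, 0.04094 mol O.
FeO: 26.44/71.844 = 0.36802 mol → 0.36802 mol Fe, 0.36802 mol O.
CaO: 22.96/56.077 = 0.40944 mol → 0.40944 mol Ca, 0.40944 mol O.
SiO2: 49.08/60.083 = 0.81687 mol → 0.81687 mol Si, 1.63374 mol O.
Total oxygen = 2.45214 mol. Normalization factor = 6/2.45214 = 2.44684.
Fe per 6 O = 0.36802 × 2.44684 = 0.900.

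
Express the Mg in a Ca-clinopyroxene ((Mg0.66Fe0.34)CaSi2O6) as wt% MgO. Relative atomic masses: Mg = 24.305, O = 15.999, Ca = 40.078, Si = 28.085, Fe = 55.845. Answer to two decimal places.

M((Mg0.66Fe0.34)CaSi2O6) = 227.271 g/mol; M(MgO) = 40.304 g/mol.
Moles MgO per formula unit = 0.66 Mg ÷ 1 = 0.6600.
MgO fraction = (0.6600 × 40.304) / 227.271 = 26.601/227.271 = 0.1170.

11.70 wt%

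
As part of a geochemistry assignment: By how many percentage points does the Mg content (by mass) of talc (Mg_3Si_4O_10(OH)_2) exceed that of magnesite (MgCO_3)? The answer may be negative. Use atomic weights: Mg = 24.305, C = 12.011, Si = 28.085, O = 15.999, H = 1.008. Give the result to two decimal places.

First mineral: 72.915 g Mg in 379.259 g formula = 19.23 wt% Mg.
Second mineral: 24.305 g Mg in 84.313 g formula = 28.83 wt% Mg.
19.23% − 28.83% gives a difference of -9.60 percentage points.

-9.60 percentage points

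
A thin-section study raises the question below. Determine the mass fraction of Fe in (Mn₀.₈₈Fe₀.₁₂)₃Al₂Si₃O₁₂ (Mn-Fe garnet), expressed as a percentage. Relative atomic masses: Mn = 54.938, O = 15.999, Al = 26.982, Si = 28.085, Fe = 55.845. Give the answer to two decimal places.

4.06 weight percent

Formula mass = 2.64*54.938 + 0.36*55.845 + 2*26.982 + 3*28.085 + 12*15.999 = 495.348 g/mol, of which 20.104 g is Fe.
So Fe makes up 20.104/495.348 = 0.0406 of the mass, i.e. 4.06%.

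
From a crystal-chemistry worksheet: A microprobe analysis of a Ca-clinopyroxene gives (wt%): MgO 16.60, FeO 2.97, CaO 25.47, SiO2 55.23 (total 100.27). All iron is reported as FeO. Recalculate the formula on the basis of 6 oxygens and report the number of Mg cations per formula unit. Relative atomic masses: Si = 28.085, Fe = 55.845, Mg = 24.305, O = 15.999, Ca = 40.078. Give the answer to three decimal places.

MgO (M=40.304): mol = 0.41187; Mg = 0.41187, O = 0.41187.
FeO (M=71.844): mol = 0.04134; Fe = 0.04134, O = 0.04134.
CaO (M=56.077): mol = 0.45420; Ca = 0.45420, O = 0.45420.
SiO2 (M=60.083): mol = 0.91923; Si = 0.91923, O = 1.83846.
ΣO = 2.74587; factor = 6/ΣO = 2.18510.
Mg apfu = 0.41187 × 2.18510 = 0.900.

0.900 Mg apfu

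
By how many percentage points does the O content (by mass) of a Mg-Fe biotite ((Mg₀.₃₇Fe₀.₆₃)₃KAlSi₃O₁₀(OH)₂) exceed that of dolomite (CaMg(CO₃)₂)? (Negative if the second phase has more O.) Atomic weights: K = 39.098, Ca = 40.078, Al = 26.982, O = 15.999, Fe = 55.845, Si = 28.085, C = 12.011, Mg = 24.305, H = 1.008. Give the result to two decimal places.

-11.80 percentage points

First mineral: 191.988 g O in 476.865 g formula = 40.26 wt% O.
Second mineral: 95.994 g O in 184.399 g formula = 52.06 wt% O.
40.26% − 52.06% gives a difference of -11.80 percentage points.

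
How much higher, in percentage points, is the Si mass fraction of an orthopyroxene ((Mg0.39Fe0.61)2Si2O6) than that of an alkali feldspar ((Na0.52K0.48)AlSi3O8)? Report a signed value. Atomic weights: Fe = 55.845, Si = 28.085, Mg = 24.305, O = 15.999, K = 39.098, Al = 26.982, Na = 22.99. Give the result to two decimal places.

-7.73 percentage points

First mineral: 56.170 g Si in 239.253 g formula = 23.48 wt% Si.
Second mineral: 84.255 g Si in 269.951 g formula = 31.21 wt% Si.
23.48% − 31.21% gives a difference of -7.73 percentage points.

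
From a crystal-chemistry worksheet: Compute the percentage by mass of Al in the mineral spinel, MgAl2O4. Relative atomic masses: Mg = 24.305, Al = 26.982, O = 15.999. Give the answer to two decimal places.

37.93 weight percent

Formula mass = 1·24.305 + 2·26.982 + 4·15.999 = 142.265 g/mol, of which 53.964 g is Al.
So Al makes up 53.964/142.265 = 0.3793 of the mass, i.e. 37.93%.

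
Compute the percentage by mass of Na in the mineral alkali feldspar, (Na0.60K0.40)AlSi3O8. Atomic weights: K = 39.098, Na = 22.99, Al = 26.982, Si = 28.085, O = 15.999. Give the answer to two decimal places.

Molar mass of (Na0.60K0.40)AlSi3O8: 0.60·22.99 + 0.40·39.098 + 1·26.982 + 3·28.085 + 8·15.999 = 268.662 g/mol.
Mass of Na per formula unit: 0.60 × 22.99 = 13.794 g.
Weight fraction Na = 13.794 / 268.662 = 0.0513.

5.13 mass %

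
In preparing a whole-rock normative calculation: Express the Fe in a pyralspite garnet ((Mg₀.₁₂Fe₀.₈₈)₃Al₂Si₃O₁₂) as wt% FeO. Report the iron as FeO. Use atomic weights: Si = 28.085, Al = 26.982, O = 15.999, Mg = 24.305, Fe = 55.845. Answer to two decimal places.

Molar mass of (Mg₀.₁₂Fe₀.₈₈)₃Al₂Si₃O₁₂ = 0.36*24.305 + 2.64*55.845 + 2*26.982 + 3*28.085 + 12*15.999 = 486.388 g/mol.
Each formula unit contains 2.64 Fe, equivalent to 2.64/1 = 2.6400 mol FeO.
M(FeO) = 1×55.845 + 1×15.999 = 71.844 g/mol.
Mass of FeO per formula unit = 2.6400 × 71.844 = 189.668 g.
FeO wt% = 189.668 / 486.388 × 100 = 39.00%.

39.00 wt%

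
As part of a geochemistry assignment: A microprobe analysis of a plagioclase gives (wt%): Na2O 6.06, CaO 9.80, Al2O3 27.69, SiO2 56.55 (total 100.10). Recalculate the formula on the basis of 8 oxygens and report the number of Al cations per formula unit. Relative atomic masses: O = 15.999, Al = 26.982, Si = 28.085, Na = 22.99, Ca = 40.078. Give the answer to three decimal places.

1.463 Al apfu

Na2O: 6.06/61.979 = 0.09778 mol → 0.19556 mol Na, 0.09778 mol O.
CaO: 9.80/56.077 = 0.17476 mol → 0.17476 mol Ca, 0.17476 mol O.
Al2O3: 27.69/101.961 = 0.27157 mol → 0.54314 mol Al, 0.81471 mol O.
SiO2: 56.55/60.083 = 0.94120 mol → 0.94120 mol Si, 1.88240 mol O.
Total oxygen = 2.96965 mol. Normalization factor = 8/2.96965 = 2.69392.
Al per 8 O = 0.54314 × 2.69392 = 1.463.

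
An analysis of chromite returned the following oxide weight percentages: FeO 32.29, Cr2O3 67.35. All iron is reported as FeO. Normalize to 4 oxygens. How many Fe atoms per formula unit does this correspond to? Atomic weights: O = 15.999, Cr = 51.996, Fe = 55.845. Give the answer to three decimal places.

FeO (M=71.844): mol = 0.44945; Fe = 0.44945, O = 0.44945.
Cr2O3 (M=151.989): mol = 0.44312; Cr = 0.88624, O = 1.32936.
ΣO = 1.77881; factor = 4/ΣO = 2.24869.
Fe apfu = 0.44945 × 2.24869 = 1.011.

1.011 Fe apfu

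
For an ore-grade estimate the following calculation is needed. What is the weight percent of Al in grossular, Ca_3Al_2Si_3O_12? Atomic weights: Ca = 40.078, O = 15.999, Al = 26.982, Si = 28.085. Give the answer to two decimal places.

Formula mass = 3·40.078 + 2·26.982 + 3·28.085 + 12·15.999 = 450.441 g/mol, of which 53.964 g is Al.
So Al makes up 53.964/450.441 = 0.1198 of the mass, i.e. 11.98%.

11.98 weight percent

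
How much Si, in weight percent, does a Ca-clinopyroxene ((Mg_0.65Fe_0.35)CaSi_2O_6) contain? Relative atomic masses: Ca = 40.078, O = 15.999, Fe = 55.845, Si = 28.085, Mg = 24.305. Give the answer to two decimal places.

Molar mass of (Mg_0.65Fe_0.35)CaSi_2O_6: 0.65×24.305 + 0.35×55.845 + 1×40.078 + 2×28.085 + 6×15.999 = 227.586 g/mol.
Mass of Si per formula unit: 2 × 28.085 = 56.170 g.
Weight fraction Si = 56.170 / 227.586 = 0.2468.

24.68 weight percent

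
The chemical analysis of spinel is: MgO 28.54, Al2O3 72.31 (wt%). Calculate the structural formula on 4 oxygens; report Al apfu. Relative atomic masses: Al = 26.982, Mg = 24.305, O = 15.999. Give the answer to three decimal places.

MgO (M=40.304): mol = 0.70812; Mg = 0.70812, O = 0.70812.
Al2O3 (M=101.961): mol = 0.70919; Al = 1.41838, O = 2.12757.
ΣO = 2.83569; factor = 4/ΣO = 1.41059.
Al apfu = 1.41838 × 1.41059 = 2.001.

2.001 Al apfu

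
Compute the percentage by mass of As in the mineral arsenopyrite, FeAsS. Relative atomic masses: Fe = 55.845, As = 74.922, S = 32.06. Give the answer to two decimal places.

Molar mass of FeAsS: 1*55.845 + 1*74.922 + 1*32.06 = 162.827 g/mol.
Mass of As per formula unit: 1 × 74.922 = 74.922 g.
Weight fraction As = 74.922 / 162.827 = 0.4601.

46.01 weight percent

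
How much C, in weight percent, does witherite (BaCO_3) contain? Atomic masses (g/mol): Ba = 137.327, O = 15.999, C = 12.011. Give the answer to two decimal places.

Molar mass of BaCO_3: 1×137.327 + 1×12.011 + 3×15.999 = 197.335 g/mol.
Mass of C per formula unit: 1 × 12.011 = 12.011 g.
Weight fraction C = 12.011 / 197.335 = 0.0609.

6.09 weight percent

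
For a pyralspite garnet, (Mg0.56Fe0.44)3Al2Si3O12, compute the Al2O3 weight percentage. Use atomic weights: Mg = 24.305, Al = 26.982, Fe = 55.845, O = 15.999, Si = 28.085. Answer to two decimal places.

Formula mass = 444.755 g/mol.
2 Al → 1.0000 mol Al2O3 per formula unit; M(Al2O3) = 101.961, so Al2O3 mass = 101.961 g.
101.961/444.755 × 100 = 22.93 wt%.

22.93 wt%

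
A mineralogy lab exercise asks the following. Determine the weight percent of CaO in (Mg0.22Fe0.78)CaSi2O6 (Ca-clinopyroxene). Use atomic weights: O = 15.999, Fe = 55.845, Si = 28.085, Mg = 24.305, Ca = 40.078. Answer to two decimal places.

Molar mass of (Mg0.22Fe0.78)CaSi2O6 = 0.22*24.305 + 0.78*55.845 + 1*40.078 + 2*28.085 + 6*15.999 = 241.148 g/mol.
Each formula unit contains 1 Ca, equivalent to 1/1 = 1.0000 mol CaO.
M(CaO) = 1×40.078 + 1×15.999 = 56.077 g/mol.
Mass of CaO per formula unit = 1.0000 × 56.077 = 56.077 g.
CaO wt% = 56.077 / 241.148 × 100 = 23.25%.

23.25 wt%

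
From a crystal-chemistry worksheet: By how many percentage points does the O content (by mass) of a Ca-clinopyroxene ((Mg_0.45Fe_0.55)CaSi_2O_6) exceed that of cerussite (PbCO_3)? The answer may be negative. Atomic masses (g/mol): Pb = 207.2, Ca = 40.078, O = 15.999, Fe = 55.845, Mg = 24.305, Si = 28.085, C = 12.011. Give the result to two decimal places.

23.08 percentage points

First mineral: 95.994 g O in 233.894 g formula = 41.04 wt% O.
Second mineral: 47.997 g O in 267.208 g formula = 17.96 wt% O.
41.04% − 17.96% gives a difference of 23.08 percentage points.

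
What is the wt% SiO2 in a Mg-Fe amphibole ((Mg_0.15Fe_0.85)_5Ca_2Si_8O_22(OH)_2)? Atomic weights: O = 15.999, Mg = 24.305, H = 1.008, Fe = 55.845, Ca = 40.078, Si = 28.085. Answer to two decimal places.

50.79 wt%

Molar mass of (Mg_0.15Fe_0.85)_5Ca_2Si_8O_22(OH)_2 = 0.75×24.305 + 4.25×55.845 + 2×40.078 + 8×28.085 + 24×15.999 + 2×1.008 = 946.398 g/mol.
Each formula unit contains 8 Si, equivalent to 8/1 = 8.0000 mol SiO2.
M(SiO2) = 1×28.085 + 2×15.999 = 60.083 g/mol.
Mass of SiO2 per formula unit = 8.0000 × 60.083 = 480.664 g.
SiO2 wt% = 480.664 / 946.398 × 100 = 50.79%.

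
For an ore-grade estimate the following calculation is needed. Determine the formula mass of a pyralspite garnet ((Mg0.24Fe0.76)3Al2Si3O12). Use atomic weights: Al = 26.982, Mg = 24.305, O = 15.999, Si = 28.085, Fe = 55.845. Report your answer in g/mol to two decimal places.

The formula mass is the sum 0.72·24.305 + 2.28·55.845 + 2·26.982 + 3·28.085 + 12·15.999.

475.03 g/mol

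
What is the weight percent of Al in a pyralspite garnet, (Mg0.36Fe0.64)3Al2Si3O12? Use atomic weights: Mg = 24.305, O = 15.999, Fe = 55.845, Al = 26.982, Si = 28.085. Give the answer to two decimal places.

M((Mg0.36Fe0.64)3Al2Si3O12) = 463.679 g/mol.
Al contributes 2 × 26.982 = 53.964 g per mole.
53.964/463.679 = 0.1164 → 11.64%.

11.64 wt%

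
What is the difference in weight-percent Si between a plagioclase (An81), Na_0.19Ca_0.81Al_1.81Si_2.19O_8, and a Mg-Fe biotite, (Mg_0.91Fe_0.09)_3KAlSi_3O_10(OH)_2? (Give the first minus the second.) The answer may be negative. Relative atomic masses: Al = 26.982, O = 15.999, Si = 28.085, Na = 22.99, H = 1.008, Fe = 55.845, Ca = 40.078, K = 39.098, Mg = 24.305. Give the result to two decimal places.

2.56 percentage points

M(Na_0.19Ca_0.81Al_1.81Si_2.19O_8) = 275.167 g/mol, so wt% Si = 61.506/275.167 × 100 = 22.35%.
M((Mg_0.91Fe_0.09)_3KAlSi_3O_10(OH)_2) = 425.770 g/mol, so wt% Si = 84.255/425.770 × 100 = 19.79%.
22.35 − 19.79 = 2.56 pp.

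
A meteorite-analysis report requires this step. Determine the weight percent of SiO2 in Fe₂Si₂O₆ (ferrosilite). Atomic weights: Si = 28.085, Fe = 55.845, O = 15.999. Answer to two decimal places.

Formula mass = 263.854 g/mol.
2 Si → 2.0000 mol SiO2 per formula unit; M(SiO2) = 60.083, so SiO2 mass = 120.166 g.
120.166/263.854 × 100 = 45.54 wt%.

45.54 wt%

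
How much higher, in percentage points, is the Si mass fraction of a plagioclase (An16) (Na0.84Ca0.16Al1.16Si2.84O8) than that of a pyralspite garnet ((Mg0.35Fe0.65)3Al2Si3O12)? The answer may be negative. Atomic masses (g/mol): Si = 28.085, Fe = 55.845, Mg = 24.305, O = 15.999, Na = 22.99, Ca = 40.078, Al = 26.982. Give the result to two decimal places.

M(Na0.84Ca0.16Al1.16Si2.84O8) = 264.777 g/mol, so wt% Si = 79.761/264.777 × 100 = 30.12%.
M((Mg0.35Fe0.65)3Al2Si3O12) = 464.625 g/mol, so wt% Si = 84.255/464.625 × 100 = 18.13%.
30.12 − 18.13 = 11.99 pp.

11.99 percentage points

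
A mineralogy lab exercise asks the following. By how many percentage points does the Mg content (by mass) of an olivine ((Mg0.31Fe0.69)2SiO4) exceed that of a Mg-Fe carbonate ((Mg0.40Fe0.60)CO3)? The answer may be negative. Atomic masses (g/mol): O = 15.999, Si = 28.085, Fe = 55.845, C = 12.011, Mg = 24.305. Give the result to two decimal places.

M((Mg0.31Fe0.69)2SiO4) = 184.216 g/mol, so wt% Mg = 15.069/184.216 × 100 = 8.18%.
M((Mg0.40Fe0.60)CO3) = 103.237 g/mol, so wt% Mg = 9.722/103.237 × 100 = 9.42%.
8.18 − 9.42 = -1.24 pp.

-1.24 percentage points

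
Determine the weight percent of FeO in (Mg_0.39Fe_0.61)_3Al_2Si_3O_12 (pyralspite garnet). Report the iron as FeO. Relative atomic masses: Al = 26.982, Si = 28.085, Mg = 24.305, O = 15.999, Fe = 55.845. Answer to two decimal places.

28.53 wt%

M((Mg_0.39Fe_0.61)_3Al_2Si_3O_12) = 460.840 g/mol; M(FeO) = 71.844 g/mol.
Moles FeO per formula unit = 1.83 Fe ÷ 1 = 1.8300.
FeO fraction = (1.8300 × 71.844) / 460.840 = 131.475/460.840 = 0.2853.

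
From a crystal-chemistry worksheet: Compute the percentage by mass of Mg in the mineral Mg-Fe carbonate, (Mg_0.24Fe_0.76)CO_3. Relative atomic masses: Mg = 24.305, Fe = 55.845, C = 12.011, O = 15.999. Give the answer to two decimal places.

5.39 wt%

M((Mg_0.24Fe_0.76)CO_3) = 108.283 g/mol.
Mg contributes 0.24 × 24.305 = 5.833 g per mole.
5.833/108.283 = 0.0539 → 5.39%.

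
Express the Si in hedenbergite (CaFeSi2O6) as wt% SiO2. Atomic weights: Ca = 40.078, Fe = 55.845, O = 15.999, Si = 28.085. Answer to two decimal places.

48.44 wt%

Molar mass of CaFeSi2O6 = 1×40.078 + 1×55.845 + 2×28.085 + 6×15.999 = 248.087 g/mol.
Each formula unit contains 2 Si, equivalent to 2/1 = 2.0000 mol SiO2.
M(SiO2) = 1×28.085 + 2×15.999 = 60.083 g/mol.
Mass of SiO2 per formula unit = 2.0000 × 60.083 = 120.166 g.
SiO2 wt% = 120.166 / 248.087 × 100 = 48.44%.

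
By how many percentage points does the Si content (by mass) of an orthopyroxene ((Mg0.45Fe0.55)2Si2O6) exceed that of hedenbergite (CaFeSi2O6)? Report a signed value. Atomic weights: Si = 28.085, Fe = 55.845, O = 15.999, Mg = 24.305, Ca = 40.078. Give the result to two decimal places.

1.21 percentage points

M((Mg0.45Fe0.55)2Si2O6) = 235.468 g/mol, so wt% Si = 56.170/235.468 × 100 = 23.85%.
M(CaFeSi2O6) = 248.087 g/mol, so wt% Si = 56.170/248.087 × 100 = 22.64%.
23.85 − 22.64 = 1.21 pp.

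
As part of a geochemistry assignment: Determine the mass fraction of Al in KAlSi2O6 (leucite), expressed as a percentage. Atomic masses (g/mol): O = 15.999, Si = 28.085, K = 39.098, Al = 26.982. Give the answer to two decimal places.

12.36 weight percent

Formula mass = 1·39.098 + 1·26.982 + 2·28.085 + 6·15.999 = 218.244 g/mol, of which 26.982 g is Al.
So Al makes up 26.982/218.244 = 0.1236 of the mass, i.e. 12.36%.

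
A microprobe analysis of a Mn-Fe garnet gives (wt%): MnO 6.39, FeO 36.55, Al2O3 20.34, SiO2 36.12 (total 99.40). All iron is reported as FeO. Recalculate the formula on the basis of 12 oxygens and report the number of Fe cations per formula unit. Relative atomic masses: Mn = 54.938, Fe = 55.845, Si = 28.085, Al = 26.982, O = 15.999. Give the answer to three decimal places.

2.544 Fe apfu

MnO: 6.39/70.937 = 0.09008 mol → 0.09008 mol Mn, 0.09008 mol O.
FeO: 36.55/71.844 = 0.50874 mol → 0.50874 mol Fe, 0.50874 mol O.
Al2O3: 20.34/101.961 = 0.19949 mol → 0.39898 mol Al, 0.59847 mol O.
SiO2: 36.12/60.083 = 0.60117 mol → 0.60117 mol Si, 1.20234 mol O.
Total oxygen = 2.39963 mol. Normalization factor = 12/2.39963 = 5.00077.
Fe per 12 O = 0.50874 × 5.00077 = 2.544.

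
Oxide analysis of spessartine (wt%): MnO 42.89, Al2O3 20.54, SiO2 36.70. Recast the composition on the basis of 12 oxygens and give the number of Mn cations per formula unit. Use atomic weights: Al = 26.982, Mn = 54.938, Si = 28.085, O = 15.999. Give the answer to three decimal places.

2.985 Mn apfu

MnO (M=70.937): mol = 0.60462; Mn = 0.60462, O = 0.60462.
Al2O3 (M=101.961): mol = 0.20145; Al = 0.40290, O = 0.60435.
SiO2 (M=60.083): mol = 0.61082; Si = 0.61082, O = 1.22164.
ΣO = 2.43061; factor = 12/ΣO = 4.93703.
Mn apfu = 0.60462 × 4.93703 = 2.985.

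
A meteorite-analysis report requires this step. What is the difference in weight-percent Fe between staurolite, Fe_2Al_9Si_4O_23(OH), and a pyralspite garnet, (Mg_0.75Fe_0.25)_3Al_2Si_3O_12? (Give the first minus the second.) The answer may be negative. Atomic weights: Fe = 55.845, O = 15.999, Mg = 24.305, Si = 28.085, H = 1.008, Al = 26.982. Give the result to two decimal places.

3.30 percentage points

Fe in Fe_2Al_9Si_4O_23(OH): molar mass 851.852 g/mol; 2×55.845 = 111.690 g → 13.11 wt%.
Fe in (Mg_0.75Fe_0.25)_3Al_2Si_3O_12: molar mass 426.777 g/mol; 0.75×55.845 = 41.884 g → 9.81 wt%.
Difference = 13.11 − 9.81 = 3.30 percentage points.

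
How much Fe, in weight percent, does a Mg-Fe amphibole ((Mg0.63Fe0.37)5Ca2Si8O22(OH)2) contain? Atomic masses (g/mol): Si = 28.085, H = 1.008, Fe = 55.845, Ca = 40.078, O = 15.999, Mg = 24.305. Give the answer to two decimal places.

Formula mass = 3.15·24.305 + 1.85·55.845 + 2·40.078 + 8·28.085 + 24·15.999 + 2·1.008 = 870.702 g/mol, of which 103.313 g is Fe.
So Fe makes up 103.313/870.702 = 0.1187 of the mass, i.e. 11.87%.

11.87 weight percent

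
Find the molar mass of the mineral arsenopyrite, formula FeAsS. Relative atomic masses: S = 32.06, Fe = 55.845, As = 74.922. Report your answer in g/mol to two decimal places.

162.83 g/mol

Fe: 1 × 55.845 = 55.8450
As: 1 × 74.922 = 74.9220
S: 1 × 32.06 = 32.0600
Summing the contributions gives the formula mass.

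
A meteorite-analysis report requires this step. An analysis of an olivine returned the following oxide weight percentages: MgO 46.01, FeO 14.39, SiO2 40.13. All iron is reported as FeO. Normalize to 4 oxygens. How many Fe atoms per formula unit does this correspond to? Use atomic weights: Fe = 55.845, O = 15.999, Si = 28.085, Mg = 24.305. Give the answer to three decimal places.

0.299 Fe apfu

46.01 wt% MgO ÷ 40.304 g/mol = 1.14157 mol, giving 1.14157 Mg and 1.14157 O.
14.39 wt% FeO ÷ 71.844 g/mol = 0.20030 mol, giving 0.20030 Fe and 0.20030 O.
40.13 wt% SiO2 ÷ 60.083 g/mol = 0.66791 mol, giving 0.66791 Si and 1.33582 O.
Oxygen sums to 2.67769; scaling by 4/2.67769 = 1.49382 puts the formula on 4 O.
Fe: 0.20030 × 1.49382 = 0.299 atoms per formula unit.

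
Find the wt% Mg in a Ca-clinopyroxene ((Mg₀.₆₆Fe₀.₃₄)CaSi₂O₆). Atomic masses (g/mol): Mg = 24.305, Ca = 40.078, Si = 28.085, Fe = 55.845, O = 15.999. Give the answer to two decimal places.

7.06 weight percent

Molar mass of (Mg₀.₆₆Fe₀.₃₄)CaSi₂O₆: 0.66*24.305 + 0.34*55.845 + 1*40.078 + 2*28.085 + 6*15.999 = 227.271 g/mol.
Mass of Mg per formula unit: 0.66 × 24.305 = 16.041 g.
Weight fraction Mg = 16.041 / 227.271 = 0.0706.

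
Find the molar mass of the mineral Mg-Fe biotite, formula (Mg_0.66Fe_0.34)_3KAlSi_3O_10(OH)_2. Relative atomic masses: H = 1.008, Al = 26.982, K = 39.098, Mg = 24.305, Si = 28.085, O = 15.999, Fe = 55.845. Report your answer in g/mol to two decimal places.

M = 1.98*24.305 + 1.02*55.845 + 1*39.098 + 1*26.982 + 3*28.085 + 12*15.999 + 2*1.008

449.42 g/mol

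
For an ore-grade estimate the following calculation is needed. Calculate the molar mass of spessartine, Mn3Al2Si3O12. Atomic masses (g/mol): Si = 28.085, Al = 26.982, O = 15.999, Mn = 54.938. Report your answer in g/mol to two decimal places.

495.02 g/mol

M = 3*54.938 + 2*26.982 + 3*28.085 + 12*15.999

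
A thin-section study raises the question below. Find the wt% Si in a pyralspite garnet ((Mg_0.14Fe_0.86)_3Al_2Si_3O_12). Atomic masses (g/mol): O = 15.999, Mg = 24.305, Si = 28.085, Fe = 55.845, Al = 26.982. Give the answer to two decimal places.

17.39 weight percent

Molar mass of (Mg_0.14Fe_0.86)_3Al_2Si_3O_12: 0.42*24.305 + 2.58*55.845 + 2*26.982 + 3*28.085 + 12*15.999 = 484.495 g/mol.
Mass of Si per formula unit: 3 × 28.085 = 84.255 g.
Weight fraction Si = 84.255 / 484.495 = 0.1739.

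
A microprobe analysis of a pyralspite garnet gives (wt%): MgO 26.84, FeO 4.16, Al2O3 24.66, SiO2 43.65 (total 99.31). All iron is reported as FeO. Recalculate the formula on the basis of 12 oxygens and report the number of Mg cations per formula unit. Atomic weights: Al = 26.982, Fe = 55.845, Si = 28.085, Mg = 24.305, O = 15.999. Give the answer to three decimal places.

2.753 Mg apfu

MgO: 26.84/40.304 = 0.66594 mol → 0.66594 mol Mg, 0.66594 mol O.
FeO: 4.16/71.844 = 0.05790 mol → 0.05790 mol Fe, 0.05790 mol O.
Al2O3: 24.66/101.961 = 0.24186 mol → 0.48372 mol Al, 0.72558 mol O.
SiO2: 43.65/60.083 = 0.72650 mol → 0.72650 mol Si, 1.45300 mol O.
Total oxygen = 2.90242 mol. Normalization factor = 12/2.90242 = 4.13448.
Mg per 12 O = 0.66594 × 4.13448 = 2.753.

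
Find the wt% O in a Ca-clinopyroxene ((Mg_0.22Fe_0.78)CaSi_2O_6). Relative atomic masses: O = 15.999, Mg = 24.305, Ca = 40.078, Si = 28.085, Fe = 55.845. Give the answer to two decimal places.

Molar mass of (Mg_0.22Fe_0.78)CaSi_2O_6: 0.22*24.305 + 0.78*55.845 + 1*40.078 + 2*28.085 + 6*15.999 = 241.148 g/mol.
Mass of O per formula unit: 6 × 15.999 = 95.994 g.
Weight fraction O = 95.994 / 241.148 = 0.3981.

39.81 weight percent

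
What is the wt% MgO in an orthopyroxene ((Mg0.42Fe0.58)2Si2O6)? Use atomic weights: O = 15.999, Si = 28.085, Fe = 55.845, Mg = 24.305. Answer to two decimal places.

M((Mg0.42Fe0.58)2Si2O6) = 237.360 g/mol; M(MgO) = 40.304 g/mol.
Moles MgO per formula unit = 0.84 Mg ÷ 1 = 0.8400.
MgO fraction = (0.8400 × 40.304) / 237.360 = 33.855/237.360 = 0.1426.

14.26 wt%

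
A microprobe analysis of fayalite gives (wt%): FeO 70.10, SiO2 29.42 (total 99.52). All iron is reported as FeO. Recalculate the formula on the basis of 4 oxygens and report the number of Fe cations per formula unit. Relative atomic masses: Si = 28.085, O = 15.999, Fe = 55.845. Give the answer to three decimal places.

FeO (M=71.844): mol = 0.97573; Fe = 0.97573, O = 0.97573.
SiO2 (M=60.083): mol = 0.48966; Si = 0.48966, O = 0.97932.
ΣO = 1.95505; factor = 4/ΣO = 2.04598.
Fe apfu = 0.97573 × 2.04598 = 1.996.

1.996 Fe apfu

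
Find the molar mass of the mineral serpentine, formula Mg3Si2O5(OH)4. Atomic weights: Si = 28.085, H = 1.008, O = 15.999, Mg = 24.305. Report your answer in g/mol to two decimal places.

277.11 g/mol

M = 3(24.305) + 2(28.085) + 9(15.999) + 4(1.008)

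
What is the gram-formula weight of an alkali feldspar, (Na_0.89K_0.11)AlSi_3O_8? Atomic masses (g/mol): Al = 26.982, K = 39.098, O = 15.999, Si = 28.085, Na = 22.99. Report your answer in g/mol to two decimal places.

M = 0.89×22.99 + 0.11×39.098 + 1×26.982 + 3×28.085 + 8×15.999

263.99 g/mol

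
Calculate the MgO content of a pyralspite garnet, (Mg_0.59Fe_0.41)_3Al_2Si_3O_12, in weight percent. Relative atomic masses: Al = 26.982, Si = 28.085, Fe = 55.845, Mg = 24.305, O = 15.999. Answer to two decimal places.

16.14 wt%

Formula mass = 441.916 g/mol.
1.77 Mg → 1.7700 mol MgO per formula unit; M(MgO) = 40.304, so MgO mass = 71.338 g.
71.338/441.916 × 100 = 16.14 wt%.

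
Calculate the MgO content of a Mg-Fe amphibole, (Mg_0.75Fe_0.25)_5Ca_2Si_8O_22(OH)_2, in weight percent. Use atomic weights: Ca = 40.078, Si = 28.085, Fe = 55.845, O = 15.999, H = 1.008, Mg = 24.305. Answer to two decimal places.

17.74 wt%

Formula mass = 851.778 g/mol.
3.75 Mg → 3.7500 mol MgO per formula unit; M(MgO) = 40.304, so MgO mass = 151.140 g.
151.140/851.778 × 100 = 17.74 wt%.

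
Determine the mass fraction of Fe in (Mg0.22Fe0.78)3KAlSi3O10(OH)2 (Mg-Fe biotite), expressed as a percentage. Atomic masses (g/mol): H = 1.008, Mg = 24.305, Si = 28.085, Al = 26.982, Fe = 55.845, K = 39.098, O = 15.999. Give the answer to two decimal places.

26.61 wt%

Formula mass = 0.66·24.305 + 2.34·55.845 + 1·39.098 + 1·26.982 + 3·28.085 + 12·15.999 + 2·1.008 = 491.058 g/mol, of which 130.677 g is Fe.
So Fe makes up 130.677/491.058 = 0.2661 of the mass, i.e. 26.61%.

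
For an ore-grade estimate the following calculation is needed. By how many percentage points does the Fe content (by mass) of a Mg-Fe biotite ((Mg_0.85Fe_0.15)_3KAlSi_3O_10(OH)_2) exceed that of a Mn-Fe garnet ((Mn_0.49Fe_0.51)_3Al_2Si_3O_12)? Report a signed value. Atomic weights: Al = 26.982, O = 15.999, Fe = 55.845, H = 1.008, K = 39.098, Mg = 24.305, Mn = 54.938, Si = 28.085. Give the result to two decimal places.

Fe in (Mg_0.85Fe_0.15)_3KAlSi_3O_10(OH)_2: molar mass 431.447 g/mol; 0.45×55.845 = 25.130 g → 5.82 wt%.
Fe in (Mn_0.49Fe_0.51)_3Al_2Si_3O_12: molar mass 496.409 g/mol; 1.53×55.845 = 85.443 g → 17.21 wt%.
Difference = 5.82 − 17.21 = -11.39 percentage points.

-11.39 percentage points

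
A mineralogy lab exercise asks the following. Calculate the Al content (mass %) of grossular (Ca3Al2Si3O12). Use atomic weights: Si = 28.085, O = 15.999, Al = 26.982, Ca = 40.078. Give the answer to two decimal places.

Molar mass of Ca3Al2Si3O12: 3×40.078 + 2×26.982 + 3×28.085 + 12×15.999 = 450.441 g/mol.
Mass of Al per formula unit: 2 × 26.982 = 53.964 g.
Weight fraction Al = 53.964 / 450.441 = 0.1198.

11.98 mass %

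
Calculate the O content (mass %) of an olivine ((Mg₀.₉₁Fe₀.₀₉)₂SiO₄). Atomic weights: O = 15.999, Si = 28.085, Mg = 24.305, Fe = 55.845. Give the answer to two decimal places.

M((Mg₀.₉₁Fe₀.₀₉)₂SiO₄) = 146.368 g/mol.
O contributes 4 × 15.999 = 63.996 g per mole.
63.996/146.368 = 0.4372 → 43.72%.

43.72 mass %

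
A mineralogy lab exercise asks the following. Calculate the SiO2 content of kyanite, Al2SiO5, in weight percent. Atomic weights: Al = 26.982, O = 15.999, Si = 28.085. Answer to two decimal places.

Formula mass = 162.044 g/mol.
1 Si → 1.0000 mol SiO2 per formula unit; M(SiO2) = 60.083, so SiO2 mass = 60.083 g.
60.083/162.044 × 100 = 37.08 wt%.

37.08 wt%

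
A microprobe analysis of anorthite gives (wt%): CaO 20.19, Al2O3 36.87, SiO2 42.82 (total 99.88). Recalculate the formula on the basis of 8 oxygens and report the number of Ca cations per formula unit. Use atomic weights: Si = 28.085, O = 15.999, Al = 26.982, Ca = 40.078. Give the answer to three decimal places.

20.19 wt% CaO ÷ 56.077 g/mol = 0.36004 mol, giving 0.36004 Ca and 0.36004 O.
36.87 wt% Al2O3 ÷ 101.961 g/mol = 0.36161 mol, giving 0.72322 Al and 1.08483 O.
42.82 wt% SiO2 ÷ 60.083 g/mol = 0.71268 mol, giving 0.71268 Si and 1.42536 O.
Oxygen sums to 2.87023; scaling by 8/2.87023 = 2.78723 puts the formula on 8 O.
Ca: 0.36004 × 2.78723 = 1.004 atoms per formula unit.

1.004 Ca apfu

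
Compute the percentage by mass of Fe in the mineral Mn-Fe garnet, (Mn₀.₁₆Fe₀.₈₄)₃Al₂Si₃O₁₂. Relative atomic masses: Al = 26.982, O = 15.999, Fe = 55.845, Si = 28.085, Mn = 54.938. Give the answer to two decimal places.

28.30 mass %

Formula mass = 0.48*54.938 + 2.52*55.845 + 2*26.982 + 3*28.085 + 12*15.999 = 497.307 g/mol, of which 140.729 g is Fe.
So Fe makes up 140.729/497.307 = 0.2830 of the mass, i.e. 28.30%.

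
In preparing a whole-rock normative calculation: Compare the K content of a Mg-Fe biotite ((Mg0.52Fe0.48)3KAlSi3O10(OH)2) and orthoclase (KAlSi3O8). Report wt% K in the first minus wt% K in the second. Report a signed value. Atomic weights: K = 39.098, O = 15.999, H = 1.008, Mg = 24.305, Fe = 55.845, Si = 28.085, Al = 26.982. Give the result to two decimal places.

K in (Mg0.52Fe0.48)3KAlSi3O10(OH)2: molar mass 462.672 g/mol; 1×39.098 = 39.098 g → 8.45 wt%.
K in KAlSi3O8: molar mass 278.327 g/mol; 1×39.098 = 39.098 g → 14.05 wt%.
Difference = 8.45 − 14.05 = -5.60 percentage points.

-5.60 percentage points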